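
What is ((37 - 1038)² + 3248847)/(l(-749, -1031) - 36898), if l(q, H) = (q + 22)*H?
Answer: 4250848/712639 ≈ 5.9649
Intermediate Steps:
l(q, H) = H*(22 + q) (l(q, H) = (22 + q)*H = H*(22 + q))
((37 - 1038)² + 3248847)/(l(-749, -1031) - 36898) = ((37 - 1038)² + 3248847)/(-1031*(22 - 749) - 36898) = ((-1001)² + 3248847)/(-1031*(-727) - 36898) = (1002001 + 3248847)/(749537 - 36898) = 4250848/712639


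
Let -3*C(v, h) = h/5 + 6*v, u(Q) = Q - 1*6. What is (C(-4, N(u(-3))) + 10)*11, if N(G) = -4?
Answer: 3014/15 ≈ 200.93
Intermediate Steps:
u(Q) = -6 + Q (u(Q) = Q - 6 = -6 + Q)
C(v, h) = -2*v - h/15 (C(v, h) = -(h/5 + 6*v)/3 = -(6*v + h/5)/3 = -2*v - h/15)
(C(-4, N(u(-3))) + 10)*11 = ((-2*(-4) - 1/15*(-4)) + 10)*11 = ((8 + 4/15) + 10)*11 = (124/15 + 10)*11 = (274/15)*11 = 3014/15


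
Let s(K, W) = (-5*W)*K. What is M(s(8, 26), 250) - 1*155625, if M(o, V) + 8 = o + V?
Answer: -156423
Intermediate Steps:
s(K, W) = -5*K*W
M(o, V) = -8 + V + o (M(o, V) = -8 + (o + V) = -8 + (V + o) = -8 + V + o)
M(s(8, 26), 250) - 1*155625 = (-8 + 250 - 5*8*26) - 1*155625 = (-8 + 250 - 1040) - 155625 = -798 - 155625 = -156423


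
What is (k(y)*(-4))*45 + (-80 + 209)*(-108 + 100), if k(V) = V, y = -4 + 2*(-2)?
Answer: 408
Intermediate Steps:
y = -8 (y = -4 - 4 = -8)
(k(y)*(-4))*45 + (-80 + 209)*(-108 + 100) = -8*(-4)*45 + (-80 + 209)*(-108 + 100) = 32*45 + 129*(-8) = 1440 - 1032 = 408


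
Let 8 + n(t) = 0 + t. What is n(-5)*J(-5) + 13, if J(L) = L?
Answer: 78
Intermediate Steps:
n(t) = -8 + t (n(t) = -8 + (0 + t) = -8 + t)
n(-5)*J(-5) + 13 = (-8 - 5)*(-5) + 13 = -13*(-5) + 13 = 65 + 13 = 78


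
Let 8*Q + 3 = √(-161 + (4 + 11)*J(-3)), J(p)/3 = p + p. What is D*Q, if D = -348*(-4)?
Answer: -522 + 174*I*√431 ≈ -522.0 + 3612.3*I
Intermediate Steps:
J(p) = 6*p (J(p) = 3*(p + p) = 3*(2*p) = 6*p)
Q = -3/8 + I*√431/8 (Q = -3/8 + √(-161 + (4 + 11)*(6*(-3)))/8 = -3/8 + √(-161 + 15*(-18))/8 = -3/8 + √(-161 - 270)/8 = -3/8 + √(-431)/8 = -3/8 + (I*√431)/8 = -3/8 + I*√431/8 ≈ -0.375 + 2.5951*I)
D = 1392
D*Q = 1392*(-3/8 + I*√431/8) = -522 + 174*I*√431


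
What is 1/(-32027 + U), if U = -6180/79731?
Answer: -26577/851183639 ≈ -3.1224e-5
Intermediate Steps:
U = -2060/26577 (U = -6180*1/79731 = -2060/26577 ≈ -0.077511)
1/(-32027 + U) = 1/(-32027 - 2060/26577) = 1/(-851183639/26577) = -26577/851183639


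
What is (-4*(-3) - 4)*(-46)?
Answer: -368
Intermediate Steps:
(-4*(-3) - 4)*(-46) = (12 - 4)*(-46) = 8*(-46) = -368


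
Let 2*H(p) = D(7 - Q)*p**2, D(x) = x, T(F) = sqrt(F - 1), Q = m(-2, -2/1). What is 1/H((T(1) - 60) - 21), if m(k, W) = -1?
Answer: 1/26244 ≈ 3.8104e-5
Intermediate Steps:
Q = -1
T(F) = sqrt(-1 + F)
H(p) = 4*p**2 (H(p) = ((7 - 1*(-1))*p**2)/2 = ((7 + 1)*p**2)/2 = (8*p**2)/2 = 4*p**2)
1/H((T(1) - 60) - 21) = 1/(4*((sqrt(-1 + 1) - 60) - 21)**2) = 1/(4*((sqrt(0) - 60) - 21)**2) = 1/(4*((0 - 60) - 21)**2) = 1/(4*(-60 - 21)**2) = 1/(4*(-81)**2) = 1/(4*6561) = 1/26244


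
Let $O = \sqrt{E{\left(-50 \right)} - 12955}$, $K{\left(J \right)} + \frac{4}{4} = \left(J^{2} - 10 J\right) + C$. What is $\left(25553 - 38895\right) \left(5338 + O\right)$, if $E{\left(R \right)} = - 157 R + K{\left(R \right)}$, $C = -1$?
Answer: $-71219596 - 93394 i \sqrt{43} \approx -7.122 \cdot 10^{7} - 6.1243 \cdot 10^{5} i$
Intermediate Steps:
$K{\left(J \right)} = -2 + J^{2} - 10 J$ ($K{\left(J \right)} = -1 - \left(1 - J^{2} + 10 J\right) = -2 + J^{2} - 10 J$)
$E{\left(R \right)} = -2 + R^{2} - 167 R$ ($E{\left(R \right)} = - 157 R - \left(2 - R^{2} + 10 R\right) = -2 + R^{2} - 167 R$)
$O = 7 i \sqrt{43}$ ($O = \sqrt{\left(-2 + \left(-50\right)^{2} - -8350\right) - 12955} = \sqrt{\left(-2 + 2500 + 8350\right) - 12955} = \sqrt{10848 - 12955} = \sqrt{-2107} = 7 i \sqrt{43} \approx 45.902 i$)
$\left(25553 - 38895\right) \left(5338 + O\right) = \left(25553 - 38895\right) \left(5338 + 7 i \sqrt{43}\right) = - 13342 \left(5338 + 7 i \sqrt{43}\right) = -71219596 - 93394 i \sqrt{43}$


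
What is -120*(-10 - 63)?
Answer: 8760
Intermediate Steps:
-120*(-10 - 63) = -120*(-73) = 8760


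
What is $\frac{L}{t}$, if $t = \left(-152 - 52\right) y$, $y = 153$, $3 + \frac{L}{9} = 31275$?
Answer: $- \frac{2606}{289} \approx -9.0173$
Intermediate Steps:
$L = 281448$ ($L = -27 + 9 \cdot 31275 = -27 + 281475 = 281448$)
$t = -31212$ ($t = \left(-152 - 52\right) 153 = \left(-204\right) 153 = -31212$)
$\frac{L}{t} = \frac{281448}{-31212} = 281448 \left(- \frac{1}{31212}\right) = - \frac{2606}{289}$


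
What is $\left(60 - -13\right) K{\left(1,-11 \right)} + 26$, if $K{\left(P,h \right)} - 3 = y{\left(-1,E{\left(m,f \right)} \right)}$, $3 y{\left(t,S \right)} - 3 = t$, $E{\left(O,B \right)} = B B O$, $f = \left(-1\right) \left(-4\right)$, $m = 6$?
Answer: $\frac{881}{3} \approx 293.67$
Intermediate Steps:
$f = 4$
$E{\left(O,B \right)} = O B^{2}$
$y{\left(t,S \right)} = 1 + \frac{t}{3}$
$K{\left(P,h \right)} = \frac{11}{3}$ ($K{\left(P,h \right)} = 3 + \left(1 + \frac{1}{3} \left(-1\right)\right) = 3 + \left(1 - \frac{1}{3}\right) = 3 + \frac{2}{3} = \frac{11}{3}$)
$\left(60 - -13\right) K{\left(1,-11 \right)} + 26 = \left(60 - -13\right) \frac{11}{3} + 26 = \left(60 + 13\right) \frac{11}{3} + 26 = 73 \cdot \frac{11}{3} + 26 = \frac{803}{3} + 26 = \frac{881}{3}$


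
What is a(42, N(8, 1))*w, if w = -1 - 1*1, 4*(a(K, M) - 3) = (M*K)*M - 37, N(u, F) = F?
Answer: -17/2 ≈ -8.5000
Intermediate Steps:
a(K, M) = -25/4 + K*M²/4 (a(K, M) = 3 + ((M*K)*M - 37)/4 = 3 + ((K*M)*M - 37)/4 = 3 + (K*M² - 37)/4 = 3 + (-37 + K*M²)/4 = 3 + (-37/4 + K*M²/4) = -25/4 + K*M²/4)
w = -2 (w = -1 - 1 = -2)
a(42, N(8, 1))*w = (-25/4 + (¼)*42*1²)*(-2) = (-25/4 + (¼)*42*1)*(-2) = (-25/4 + 21/2)*(-2) = (17/4)*(-2) = -17/2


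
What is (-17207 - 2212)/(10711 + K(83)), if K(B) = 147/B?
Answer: -1611777/889160 ≈ -1.8127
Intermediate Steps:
(-17207 - 2212)/(10711 + K(83)) = (-17207 - 2212)/(10711 + 147/83) = -19419/(10711 + 147*(1/83)) = -19419/(10711 + 147/83) = -19419/889160/83 = -19419*83/889160 = -1611777/889160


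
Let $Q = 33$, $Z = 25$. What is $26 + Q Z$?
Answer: $851$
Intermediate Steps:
$26 + Q Z = 26 + 33 \cdot 25 = 26 + 825 = 851$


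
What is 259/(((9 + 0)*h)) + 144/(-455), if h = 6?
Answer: 110069/24570 ≈ 4.4798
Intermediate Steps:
259/(((9 + 0)*h)) + 144/(-455) = 259/(((9 + 0)*6)) + 144/(-455) = 259/((9*6)) + 144*(-1/455) = 259/54 - 144/455 = 110069/24570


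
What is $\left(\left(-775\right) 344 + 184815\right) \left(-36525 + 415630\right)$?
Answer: $-31005102425$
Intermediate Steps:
$\left(\left(-775\right) 344 + 184815\right) \left(-36525 + 415630\right) = \left(-266600 + 184815\right) 379105 = \left(-81785\right) 379105 = -31005102425$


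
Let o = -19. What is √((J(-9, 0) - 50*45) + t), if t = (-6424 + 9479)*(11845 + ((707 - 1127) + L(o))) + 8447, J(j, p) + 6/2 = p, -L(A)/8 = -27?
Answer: 9*√439129 ≈ 5964.0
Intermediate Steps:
L(A) = 216 (L(A) = -8*(-27) = 216)
J(j, p) = -3 + p
t = 35571702 (t = (-6424 + 9479)*(11845 + ((707 - 1127) + 216)) + 8447 = 3055*(11845 + (-420 + 216)) + 8447 = 3055*(11845 - 204) + 8447 = 3055*11641 + 8447 = 35563255 + 8447 = 35571702)
√((J(-9, 0) - 50*45) + t) = √(((-3 + 0) - 50*45) + 35571702) = √((-3 - 2250) + 35571702) = √(-2253 + 35571702) = √35569449 = 9*√439129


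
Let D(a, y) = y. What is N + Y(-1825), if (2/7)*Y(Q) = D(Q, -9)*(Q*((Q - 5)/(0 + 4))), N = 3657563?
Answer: -90571873/4 ≈ -2.2643e+7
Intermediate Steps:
Y(Q) = -63*Q*(-5/4 + Q/4)/2 (Y(Q) = 7*(-9*Q*(Q - 5)/(0 + 4))/2 = 7*(-9*Q*(-5 + Q)/4)/2 = 7*(-9*Q*(-5 + Q)*(¼))/2 = 7*(-9*Q*(-5/4 + Q/4))/2 = -63*Q*(-5/4 + Q/4)/2)
N + Y(-1825) = 3657563 + (63/8)*(-1825)*(5 - 1*(-1825)) = 3657563 + (63/8)*(-1825)*(5 + 1825) = 3657563 + (63/8)*(-1825)*1830 = 3657563 - 105202125/4 = -90571873/4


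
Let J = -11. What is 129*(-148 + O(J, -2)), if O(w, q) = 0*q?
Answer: -19092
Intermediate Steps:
O(w, q) = 0
129*(-148 + O(J, -2)) = 129*(-148 + 0) = 129*(-148) = -19092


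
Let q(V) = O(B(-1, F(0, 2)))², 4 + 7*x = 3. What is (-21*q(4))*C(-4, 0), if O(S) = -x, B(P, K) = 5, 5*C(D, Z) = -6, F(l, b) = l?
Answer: 18/35 ≈ 0.51429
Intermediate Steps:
x = -⅐ (x = -4/7 + (⅐)*3 = -4/7 + 3/7 = -⅐ ≈ -0.14286)
C(D, Z) = -6/5 (C(D, Z) = (⅕)*(-6) = -6/5)
O(S) = ⅐ (O(S) = -1*(-⅐) = ⅐)
q(V) = 1/49 (q(V) = (⅐)² = 1/49)
(-21*q(4))*C(-4, 0) = -21*1/49*(-6/5) = -3/7*(-6/5) = 18/35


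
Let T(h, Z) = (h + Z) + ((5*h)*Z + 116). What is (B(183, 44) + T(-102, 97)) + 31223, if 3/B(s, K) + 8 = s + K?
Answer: -1323927/73 ≈ -18136.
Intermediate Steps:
T(h, Z) = 116 + Z + h + 5*Z*h (T(h, Z) = (Z + h) + (5*Z*h + 116) = (Z + h) + (116 + 5*Z*h) = 116 + Z + h + 5*Z*h)
B(s, K) = 3/(-8 + K + s) (B(s, K) = 3/(-8 + (s + K)) = 3/(-8 + (K + s)) = 3/(-8 + K + s))
(B(183, 44) + T(-102, 97)) + 31223 = (3/(-8 + 44 + 183) + (116 + 97 - 102 + 5*97*(-102))) + 31223 = (3/219 + (116 + 97 - 102 - 49470)) + 31223 = (3*(1/219) - 49359) + 31223 = (1/73 - 49359) + 31223 = -3603206/73 + 31223 = -1323927/73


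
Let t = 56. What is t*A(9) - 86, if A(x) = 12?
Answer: 586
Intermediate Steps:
t*A(9) - 86 = 56*12 - 86 = 672 - 86 = 586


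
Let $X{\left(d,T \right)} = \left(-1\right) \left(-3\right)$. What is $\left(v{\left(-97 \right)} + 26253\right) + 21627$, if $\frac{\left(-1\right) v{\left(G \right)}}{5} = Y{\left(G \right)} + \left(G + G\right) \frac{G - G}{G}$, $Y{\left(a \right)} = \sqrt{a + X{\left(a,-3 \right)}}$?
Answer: $47880 - 5 i \sqrt{94} \approx 47880.0 - 48.477 i$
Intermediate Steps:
$X{\left(d,T \right)} = 3$
$Y{\left(a \right)} = \sqrt{3 + a}$ ($Y{\left(a \right)} = \sqrt{a + 3} = \sqrt{3 + a}$)
$v{\left(G \right)} = - 5 \sqrt{3 + G}$ ($v{\left(G \right)} = - 5 \left(\sqrt{3 + G} + \left(G + G\right) \frac{G - G}{G}\right) = - 5 \left(\sqrt{3 + G} + 2 G \frac{0}{G}\right) = - 5 \left(\sqrt{3 + G} + 2 G 0\right) = - 5 \left(\sqrt{3 + G} + 0\right) = - 5 \sqrt{3 + G}$)
$\left(v{\left(-97 \right)} + 26253\right) + 21627 = \left(- 5 \sqrt{3 - 97} + 26253\right) + 21627 = \left(- 5 \sqrt{-94} + 26253\right) + 21627 = \left(- 5 i \sqrt{94} + 26253\right) + 21627 = \left(26253 - 5 i \sqrt{94}\right) + 21627 = 47880 - 5 i \sqrt{94}$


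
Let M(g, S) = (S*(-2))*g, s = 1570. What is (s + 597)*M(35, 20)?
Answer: -3033800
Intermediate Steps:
M(g, S) = -2*S*g (M(g, S) = (-2*S)*g = -2*S*g)
(s + 597)*M(35, 20) = (1570 + 597)*(-2*20*35) = 2167*(-1400) = -3033800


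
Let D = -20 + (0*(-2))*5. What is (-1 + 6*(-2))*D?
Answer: 260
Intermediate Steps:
D = -20 (D = -20 + 0*5 = -20 + 0 = -20)
(-1 + 6*(-2))*D = (-1 + 6*(-2))*(-20) = (-1 - 12)*(-20) = -13*(-20) = 260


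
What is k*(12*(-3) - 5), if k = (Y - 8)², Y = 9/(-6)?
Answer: -14801/4 ≈ -3700.3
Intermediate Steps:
Y = -3/2 (Y = 9*(-⅙) = -3/2 ≈ -1.5000)
k = 361/4 (k = (-3/2 - 8)² = (-19/2)² = 361/4 ≈ 90.250)
k*(12*(-3) - 5) = 361*(12*(-3) - 5)/4 = 361*(-36 - 5)/4 = (361/4)*(-41) = -14801/4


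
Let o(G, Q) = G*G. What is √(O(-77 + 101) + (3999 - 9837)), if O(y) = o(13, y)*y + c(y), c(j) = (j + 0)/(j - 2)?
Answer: I*√215490/11 ≈ 42.201*I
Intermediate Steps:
c(j) = j/(-2 + j)
o(G, Q) = G²
O(y) = 169*y + y/(-2 + y) (O(y) = 13²*y + y/(-2 + y) = 169*y + y/(-2 + y))
√(O(-77 + 101) + (3999 - 9837)) = √((-77 + 101)*(-337 + 169*(-77 + 101))/(-2 + (-77 + 101)) + (3999 - 9837)) = √(24*(-337 + 169*24)/(-2 + 24) - 5838) = √(24*(-337 + 4056)/22 - 5838) = √(24*(1/22)*3719 - 5838) = √(44628/11 - 5838) = √(-19590/11) = I*√215490/11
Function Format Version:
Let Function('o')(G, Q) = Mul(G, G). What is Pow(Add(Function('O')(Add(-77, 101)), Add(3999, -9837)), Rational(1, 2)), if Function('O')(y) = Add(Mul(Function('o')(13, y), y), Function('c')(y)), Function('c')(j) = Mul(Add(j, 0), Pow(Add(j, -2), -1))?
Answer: Mul(Rational(1, 11), I, Pow(215490, Rational(1, 2))) ≈ Mul(42.201, I)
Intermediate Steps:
Function('c')(j) = Mul(j, Pow(Add(-2, j), -1))
Function('o')(G, Q) = Pow(G, 2)
Function('O')(y) = Add(Mul(169, y), Mul(y, Pow(Add(-2, y), -1))) (Function('O')(y) = Add(Mul(Pow(13, 2), y), Mul(y, Pow(Add(-2, y), -1))) = Add(Mul(169, y), Mul(y, Pow(Add(-2, y), -1))))
Pow(Add(Function('O')(Add(-77, 101)), Add(3999, -9837)), Rational(1, 2)) = Pow(Add(Mul(Add(-77, 101), Pow(Add(-2, Add(-77, 101)), -1), Add(-337, Mul(169, Add(-77, 101)))), Add(3999, -9837)), Rational(1, 2)) = Pow(Add(Mul(24, Pow(Add(-2, 24), -1), Add(-337, Mul(169, 24))), -5838), Rational(1, 2)) = Pow(Add(Mul(24, Pow(22, -1), Add(-337, 4056)), -5838), Rational(1, 2)) = Pow(Add(Mul(24, Rational(1, 22), 3719), -5838), Rational(1, 2)) = Pow(Add(Rational(44628, 11), -5838), Rational(1, 2)) = Pow(Rational(-19590, 11), Rational(1, 2)) = Mul(Rational(1, 11), I, Pow(215490, Rational(1, 2)))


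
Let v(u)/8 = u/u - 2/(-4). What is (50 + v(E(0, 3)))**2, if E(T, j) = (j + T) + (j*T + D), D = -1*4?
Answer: 3844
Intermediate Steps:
D = -4
E(T, j) = -4 + T + j + T*j (E(T, j) = (j + T) + (j*T - 4) = (T + j) + (T*j - 4) = (T + j) + (-4 + T*j) = -4 + T + j + T*j)
v(u) = 12 (v(u) = 8*(u/u - 2/(-4)) = 8*(1 - 2*(-1/4)) = 8*(1 + 1/2) = 8*(3/2) = 12)
(50 + v(E(0, 3)))**2 = (50 + 12)**2 = 62**2 = 3844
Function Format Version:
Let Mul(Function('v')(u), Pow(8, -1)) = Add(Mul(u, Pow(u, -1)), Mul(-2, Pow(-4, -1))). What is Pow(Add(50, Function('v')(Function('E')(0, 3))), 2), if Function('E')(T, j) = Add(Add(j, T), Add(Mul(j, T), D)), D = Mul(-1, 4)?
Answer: 3844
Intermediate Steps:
D = -4
Function('E')(T, j) = Add(-4, T, j, Mul(T, j)) (Function('E')(T, j) = Add(Add(j, T), Add(Mul(j, T), -4)) = Add(Add(T, j), Add(Mul(T, j), -4)) = Add(Add(T, j), Add(-4, Mul(T, j))) = Add(-4, T, j, Mul(T, j)))
Function('v')(u) = 12 (Function('v')(u) = Mul(8, Add(Mul(u, Pow(u, -1)), Mul(-2, Pow(-4, -1)))) = Mul(8, Add(1, Mul(-2, Rational(-1, 4)))) = Mul(8, Add(1, Rational(1, 2))) = Mul(8, Rational(3, 2)) = 12)
Pow(Add(50, Function('v')(Function('E')(0, 3))), 2) = Pow(Add(50, 12), 2) = Pow(62, 2) = 3844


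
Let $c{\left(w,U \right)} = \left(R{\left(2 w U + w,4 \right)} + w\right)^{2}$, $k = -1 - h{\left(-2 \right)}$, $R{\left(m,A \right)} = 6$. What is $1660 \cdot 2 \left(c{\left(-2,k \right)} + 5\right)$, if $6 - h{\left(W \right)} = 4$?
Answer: $69720$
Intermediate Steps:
$h{\left(W \right)} = 2$ ($h{\left(W \right)} = 6 - 4 = 2$)
$k = -3$ ($k = -1 - 2 = -3$)
$c{\left(w,U \right)} = \left(6 + w\right)^{2}$
$1660 \cdot 2 \left(c{\left(-2,k \right)} + 5\right) = 1660 \cdot 2 \left(\left(6 - 2\right)^{2} + 5\right) = 1660 \cdot 2 \left(4^{2} + 5\right) = 1660 \cdot 2 \left(16 + 5\right) = 1660 \cdot 2 \cdot 21 = 1660 \cdot 42 = 69720$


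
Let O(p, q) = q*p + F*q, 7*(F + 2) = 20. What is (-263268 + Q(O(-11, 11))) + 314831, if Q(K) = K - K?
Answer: 51563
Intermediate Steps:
F = 6/7 (F = -2 + (1/7)*20 = -2 + 20/7 = 6/7 ≈ 0.85714)
O(p, q) = 6*q/7 + p*q (O(p, q) = q*p + 6*q/7 = p*q + 6*q/7 = 6*q/7 + p*q)
Q(K) = 0
(-263268 + Q(O(-11, 11))) + 314831 = (-263268 + 0) + 314831 = -263268 + 314831 = 51563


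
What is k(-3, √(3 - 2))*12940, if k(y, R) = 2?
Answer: 25880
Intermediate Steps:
k(-3, √(3 - 2))*12940 = 2*12940 = 25880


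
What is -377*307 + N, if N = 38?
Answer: -115701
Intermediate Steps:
-377*307 + N = -377*307 + 38 = -115739 + 38 = -115701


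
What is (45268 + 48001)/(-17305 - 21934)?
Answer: -93269/39239 ≈ -2.3769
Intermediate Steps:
(45268 + 48001)/(-17305 - 21934) = 93269/(-39239) = 93269*(-1/39239) = -93269/39239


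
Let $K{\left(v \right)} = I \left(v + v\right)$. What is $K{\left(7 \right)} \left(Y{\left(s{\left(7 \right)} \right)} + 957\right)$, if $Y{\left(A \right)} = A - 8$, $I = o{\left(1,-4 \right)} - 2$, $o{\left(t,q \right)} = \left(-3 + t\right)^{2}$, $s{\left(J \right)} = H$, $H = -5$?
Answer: $26432$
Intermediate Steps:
$s{\left(J \right)} = -5$
$I = 2$ ($I = \left(-3 + 1\right)^{2} - 2 = \left(-2\right)^{2} - 2 = 4 - 2 = 2$)
$K{\left(v \right)} = 4 v$ ($K{\left(v \right)} = 2 \left(v + v\right) = 2 \cdot 2 v = 4 v$)
$Y{\left(A \right)} = -8 + A$
$K{\left(7 \right)} \left(Y{\left(s{\left(7 \right)} \right)} + 957\right) = 4 \cdot 7 \left(\left(-8 - 5\right) + 957\right) = 28 \left(-13 + 957\right) = 28 \cdot 944 = 26432$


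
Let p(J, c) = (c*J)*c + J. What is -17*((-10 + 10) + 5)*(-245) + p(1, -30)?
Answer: 21726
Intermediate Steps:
p(J, c) = J + J*c² (p(J, c) = (J*c)*c + J = J*c² + J = J + J*c²)
-17*((-10 + 10) + 5)*(-245) + p(1, -30) = -17*((-10 + 10) + 5)*(-245) + 1*(1 + (-30)²) = -17*(0 + 5)*(-245) + 1*(1 + 900) = -17*5*(-245) + 1*901 = -85*(-245) + 901 = 20825 + 901 = 21726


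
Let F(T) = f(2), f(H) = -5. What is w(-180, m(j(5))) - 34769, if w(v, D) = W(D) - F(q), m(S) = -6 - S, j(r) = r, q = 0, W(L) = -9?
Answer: -34773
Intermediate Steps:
F(T) = -5
w(v, D) = -4 (w(v, D) = -9 - 1*(-5) = -9 + 5 = -4)
w(-180, m(j(5))) - 34769 = -4 - 34769 = -34773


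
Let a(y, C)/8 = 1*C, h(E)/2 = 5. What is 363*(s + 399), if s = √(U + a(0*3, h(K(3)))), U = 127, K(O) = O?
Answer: 144837 + 1089*√23 ≈ 1.5006e+5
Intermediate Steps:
h(E) = 10 (h(E) = 2*5 = 10)
a(y, C) = 8*C (a(y, C) = 8*(1*C) = 8*C)
s = 3*√23 (s = √(127 + 8*10) = √(127 + 80) = √207 = 3*√23 ≈ 14.387)
363*(s + 399) = 363*(3*√23 + 399) = 363*(399 + 3*√23) = 144837 + 1089*√23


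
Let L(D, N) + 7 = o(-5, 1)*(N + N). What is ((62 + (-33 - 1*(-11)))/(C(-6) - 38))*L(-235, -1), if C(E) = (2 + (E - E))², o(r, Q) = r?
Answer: -60/17 ≈ -3.5294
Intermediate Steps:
C(E) = 4 (C(E) = (2 + 0)² = 2² = 4)
L(D, N) = -7 - 10*N (L(D, N) = -7 - 5*(N + N) = -7 - 10*N)
((62 + (-33 - 1*(-11)))/(C(-6) - 38))*L(-235, -1) = ((62 + (-33 - 1*(-11)))/(4 - 38))*(-7 - 10*(-1)) = ((62 + (-33 + 11))/(-34))*(-7 + 10) = ((62 - 22)*(-1/34))*3 = (40*(-1/34))*3 = -20/17*3 = -60/17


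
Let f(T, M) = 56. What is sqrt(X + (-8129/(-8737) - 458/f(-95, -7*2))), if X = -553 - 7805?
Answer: I*sqrt(125158275883991)/122318 ≈ 91.462*I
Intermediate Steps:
X = -8358
sqrt(X + (-8129/(-8737) - 458/f(-95, -7*2))) = sqrt(-8358 + (-8129/(-8737) - 458/56)) = sqrt(-8358 + (-8129*(-1/8737) - 458*1/56)) = sqrt(-8358 + (8129/8737 - 229/28)) = sqrt(-8358 - 1773161/244636) = sqrt(-2046440849/244636) = I*sqrt(125158275883991)/122318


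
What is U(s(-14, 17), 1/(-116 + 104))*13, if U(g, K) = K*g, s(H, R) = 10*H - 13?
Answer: 663/4 ≈ 165.75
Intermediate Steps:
s(H, R) = -13 + 10*H
U(s(-14, 17), 1/(-116 + 104))*13 = ((-13 + 10*(-14))/(-116 + 104))*13 = ((-13 - 140)/(-12))*13 = -1/12*(-153)*13 = (51/4)*13 = 663/4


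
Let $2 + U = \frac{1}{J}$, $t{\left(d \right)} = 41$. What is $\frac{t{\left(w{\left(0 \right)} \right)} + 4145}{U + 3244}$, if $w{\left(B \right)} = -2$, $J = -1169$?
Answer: $\frac{4893434}{3789897} \approx 1.2912$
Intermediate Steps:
$U = - \frac{2339}{1169}$ ($U = -2 + \frac{1}{-1169} = -2 - \frac{1}{1169} = - \frac{2339}{1169} \approx -2.0009$)
$\frac{t{\left(w{\left(0 \right)} \right)} + 4145}{U + 3244} = \frac{41 + 4145}{- \frac{2339}{1169} + 3244} = \frac{4186}{\frac{3789897}{1169}} = 4186 \cdot \frac{1169}{3789897} = \frac{4893434}{3789897}$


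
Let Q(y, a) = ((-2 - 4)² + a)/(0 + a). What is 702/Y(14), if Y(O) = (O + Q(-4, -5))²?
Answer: 150/13 ≈ 11.538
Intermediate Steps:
Q(y, a) = (36 + a)/a (Q(y, a) = ((-6)² + a)/a = (36 + a)/a)
Y(O) = (-31/5 + O)² (Y(O) = (O + (36 - 5)/(-5))² = (O - ⅕*31)² = (O - 31/5)² = (-31/5 + O)²)
702/Y(14) = 702/(((-31 + 5*14)²/25)) = 702/(((-31 + 70)²/25)) = 702/(((1/25)*39²)) = 702/(((1/25)*1521)) = 702/(1521/25) = 702*(25/1521) = 150/13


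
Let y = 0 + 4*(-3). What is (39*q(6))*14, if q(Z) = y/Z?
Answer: -1092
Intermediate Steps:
y = -12 (y = 0 - 12 = -12)
q(Z) = -12/Z
(39*q(6))*14 = (39*(-12/6))*14 = (39*(-12*⅙))*14 = (39*(-2))*14 = -78*14 = -1092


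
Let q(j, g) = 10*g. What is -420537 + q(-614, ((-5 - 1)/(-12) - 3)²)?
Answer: -840949/2 ≈ -4.2047e+5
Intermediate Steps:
-420537 + q(-614, ((-5 - 1)/(-12) - 3)²) = -420537 + 10*((-5 - 1)/(-12) - 3)² = -420537 + 10*(-6*(-1/12) - 3)² = -420537 + 10*(½ - 3)² = -420537 + 10*(-5/2)² = -420537 + 10*(25/4) = -420537 + 125/2 = -840949/2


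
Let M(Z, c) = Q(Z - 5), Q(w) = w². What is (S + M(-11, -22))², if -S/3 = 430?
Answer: 1069156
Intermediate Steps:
S = -1290 (S = -3*430 = -1290)
M(Z, c) = (-5 + Z)² (M(Z, c) = (Z - 5)² = (-5 + Z)²)
(S + M(-11, -22))² = (-1290 + (-5 - 11)²)² = (-1290 + (-16)²)² = (-1290 + 256)² = (-1034)² = 1069156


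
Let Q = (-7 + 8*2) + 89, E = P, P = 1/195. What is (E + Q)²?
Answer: 365230321/38025 ≈ 9605.0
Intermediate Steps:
P = 1/195 ≈ 0.0051282
E = 1/195 ≈ 0.0051282
Q = 98 (Q = (-7 + 16) + 89 = 9 + 89 = 98)
(E + Q)² = (1/195 + 98)² = (19111/195)² = 365230321/38025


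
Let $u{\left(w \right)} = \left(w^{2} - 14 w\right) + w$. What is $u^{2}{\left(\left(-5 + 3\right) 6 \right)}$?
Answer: $90000$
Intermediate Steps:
$u{\left(w \right)} = w^{2} - 13 w$
$u^{2}{\left(\left(-5 + 3\right) 6 \right)} = \left(\left(-5 + 3\right) 6 \left(-13 + \left(-5 + 3\right) 6\right)\right)^{2} = \left(\left(-2\right) 6 \left(-13 - 12\right)\right)^{2} = \left(- 12 \left(-13 - 12\right)\right)^{2} = \left(\left(-12\right) \left(-25\right)\right)^{2} = 300^{2} = 90000$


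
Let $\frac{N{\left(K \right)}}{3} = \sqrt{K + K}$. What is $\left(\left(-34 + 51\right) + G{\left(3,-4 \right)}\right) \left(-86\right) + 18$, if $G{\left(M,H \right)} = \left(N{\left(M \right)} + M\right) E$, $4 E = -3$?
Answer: $- \frac{2501}{2} + \frac{387 \sqrt{6}}{2} \approx -776.52$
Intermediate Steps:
$N{\left(K \right)} = 3 \sqrt{2} \sqrt{K}$ ($N{\left(K \right)} = 3 \sqrt{K + K} = 3 \sqrt{2 K} = 3 \sqrt{2} \sqrt{K}$)
$E = - \frac{3}{4}$ ($E = \frac{1}{4} \left(-3\right) = - \frac{3}{4} \approx -0.75$)
$G{\left(M,H \right)} = - \frac{3 M}{4} - \frac{9 \sqrt{2} \sqrt{M}}{4}$ ($G{\left(M,H \right)} = \left(3 \sqrt{2} \sqrt{M} + M\right) \left(- \frac{3}{4}\right) = \left(M + 3 \sqrt{2} \sqrt{M}\right) \left(- \frac{3}{4}\right) = - \frac{3 M}{4} - \frac{9 \sqrt{2} \sqrt{M}}{4}$)
$\left(\left(-34 + 51\right) + G{\left(3,-4 \right)}\right) \left(-86\right) + 18 = \left(\left(-34 + 51\right) - \left(\frac{9}{4} + \frac{9 \sqrt{2} \sqrt{3}}{4}\right)\right) \left(-86\right) + 18 = \left(17 - \left(\frac{9}{4} + \frac{9 \sqrt{6}}{4}\right)\right) \left(-86\right) + 18 = \left(\frac{59}{4} - \frac{9 \sqrt{6}}{4}\right) \left(-86\right) + 18 = \left(- \frac{2537}{2} + \frac{387 \sqrt{6}}{2}\right) + 18 = - \frac{2501}{2} + \frac{387 \sqrt{6}}{2}$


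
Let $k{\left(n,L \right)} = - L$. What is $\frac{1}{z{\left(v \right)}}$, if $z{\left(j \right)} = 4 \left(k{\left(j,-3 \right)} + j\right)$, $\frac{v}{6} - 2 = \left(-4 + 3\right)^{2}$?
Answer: $\frac{1}{84} \approx 0.011905$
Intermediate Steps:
$v = 18$ ($v = 12 + 6 \left(-4 + 3\right)^{2} = 12 + 6 \left(-1\right)^{2} = 12 + 6 \cdot 1 = 12 + 6 = 18$)
$z{\left(j \right)} = 12 + 4 j$ ($z{\left(j \right)} = 4 \left(\left(-1\right) \left(-3\right) + j\right) = 4 \left(3 + j\right) = 12 + 4 j$)
$\frac{1}{z{\left(v \right)}} = \frac{1}{12 + 4 \cdot 18} = \frac{1}{12 + 72} = \frac{1}{84}$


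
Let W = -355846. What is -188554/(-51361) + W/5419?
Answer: -17254832280/278325259 ≈ -61.995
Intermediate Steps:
-188554/(-51361) + W/5419 = -188554/(-51361) - 355846/5419 = -188554*(-1/51361) - 355846*1/5419 = 188554/51361 - 355846/5419 = -17254832280/278325259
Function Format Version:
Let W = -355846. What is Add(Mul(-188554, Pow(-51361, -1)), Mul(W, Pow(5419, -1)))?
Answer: Rational(-17254832280, 278325259) ≈ -61.995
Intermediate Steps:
Add(Mul(-188554, Pow(-51361, -1)), Mul(W, Pow(5419, -1))) = Add(Mul(-188554, Pow(-51361, -1)), Mul(-355846, Pow(5419, -1))) = Add(Mul(-188554, Rational(-1, 51361)), Mul(-355846, Rational(1, 5419))) = Add(Rational(188554, 51361), Rational(-355846, 5419)) = Rational(-17254832280, 278325259)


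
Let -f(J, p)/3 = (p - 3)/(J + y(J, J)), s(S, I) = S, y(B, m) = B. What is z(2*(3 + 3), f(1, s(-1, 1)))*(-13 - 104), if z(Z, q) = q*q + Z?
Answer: -5616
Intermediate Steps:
f(J, p) = -3*(-3 + p)/(2*J) (f(J, p) = -3*(p - 3)/(J + J) = -3*(-3 + p)/(2*J))
z(Z, q) = Z + q**2 (z(Z, q) = q**2 + Z = Z + q**2)
z(2*(3 + 3), f(1, s(-1, 1)))*(-13 - 104) = (2*(3 + 3) + ((3/2)*(3 - 1*(-1))/1)**2)*(-13 - 104) = (2*6 + ((3/2)*1*(3 + 1))**2)*(-117) = (12 + ((3/2)*1*4)**2)*(-117) = (12 + 6**2)*(-117) = (12 + 36)*(-117) = 48*(-117) = -5616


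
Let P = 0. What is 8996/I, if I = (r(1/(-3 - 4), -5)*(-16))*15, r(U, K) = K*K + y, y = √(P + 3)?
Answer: -11245/7464 + 2249*√3/37320 ≈ -1.4022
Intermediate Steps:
y = √3 (y = √(0 + 3) = √3 ≈ 1.7320)
r(U, K) = √3 + K² (r(U, K) = K*K + √3 = K² + √3 = √3 + K²)
I = -6000 - 240*√3 (I = ((√3 + (-5)²)*(-16))*15 = ((√3 + 25)*(-16))*15 = ((25 + √3)*(-16))*15 = (-400 - 16*√3)*15 = -6000 - 240*√3 ≈ -6415.7)
8996/I = 8996/(-6000 - 240*√3)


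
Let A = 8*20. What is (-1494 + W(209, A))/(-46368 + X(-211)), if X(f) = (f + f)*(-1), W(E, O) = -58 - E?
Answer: 1761/45946 ≈ 0.038328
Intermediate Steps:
A = 160
X(f) = -2*f (X(f) = (2*f)*(-1) = -2*f)
(-1494 + W(209, A))/(-46368 + X(-211)) = (-1494 + (-58 - 1*209))/(-46368 - 2*(-211)) = (-1494 + (-58 - 209))/(-46368 + 422) = (-1494 - 267)/(-45946) = -1761*(-1/45946) = 1761/45946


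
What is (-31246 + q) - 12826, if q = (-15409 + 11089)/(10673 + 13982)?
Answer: -217319896/4931 ≈ -44072.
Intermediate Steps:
q = -864/4931 (q = -4320/24655 = -4320*1/24655 = -864/4931 ≈ -0.17522)
(-31246 + q) - 12826 = (-31246 - 864/4931) - 12826 = -154074890/4931 - 12826 = -217319896/4931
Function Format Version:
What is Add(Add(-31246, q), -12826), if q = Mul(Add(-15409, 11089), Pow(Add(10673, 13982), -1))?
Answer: Rational(-217319896, 4931) ≈ -44072.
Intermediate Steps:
q = Rational(-864, 4931) (q = Mul(-4320, Pow(24655, -1)) = Mul(-4320, Rational(1, 24655)) = Rational(-864, 4931) ≈ -0.17522)
Add(Add(-31246, q), -12826) = Add(Add(-31246, Rational(-864, 4931)), -12826) = Add(Rational(-154074890, 4931), -12826) = Rational(-217319896, 4931)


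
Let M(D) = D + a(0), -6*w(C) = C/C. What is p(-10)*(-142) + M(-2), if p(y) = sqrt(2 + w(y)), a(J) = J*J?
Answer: -2 - 71*sqrt(66)/3 ≈ -194.27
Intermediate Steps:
a(J) = J**2
w(C) = -1/6 (w(C) = -C/(6*C) = -1/6*1 = -1/6)
M(D) = D (M(D) = D + 0**2 = D + 0 = D)
p(y) = sqrt(66)/6 (p(y) = sqrt(2 - 1/6) = sqrt(11/6) = sqrt(66)/6)
p(-10)*(-142) + M(-2) = (sqrt(66)/6)*(-142) - 2 = -71*sqrt(66)/3 - 2 = -2 - 71*sqrt(66)/3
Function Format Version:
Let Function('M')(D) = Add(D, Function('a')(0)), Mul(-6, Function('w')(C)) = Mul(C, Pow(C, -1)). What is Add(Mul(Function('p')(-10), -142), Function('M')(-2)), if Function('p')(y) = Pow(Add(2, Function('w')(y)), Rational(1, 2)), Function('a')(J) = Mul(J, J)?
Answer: Add(-2, Mul(Rational(-71, 3), Pow(66, Rational(1, 2)))) ≈ -194.27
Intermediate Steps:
Function('a')(J) = Pow(J, 2)
Function('w')(C) = Rational(-1, 6) (Function('w')(C) = Mul(Rational(-1, 6), Mul(C, Pow(C, -1))) = Mul(Rational(-1, 6), 1) = Rational(-1, 6))
Function('M')(D) = D (Function('M')(D) = Add(D, Pow(0, 2)) = Add(D, 0) = D)
Function('p')(y) = Mul(Rational(1, 6), Pow(66, Rational(1, 2))) (Function('p')(y) = Pow(Add(2, Rational(-1, 6)), Rational(1, 2)) = Pow(Rational(11, 6), Rational(1, 2)) = Mul(Rational(1, 6), Pow(66, Rational(1, 2))))
Add(Mul(Function('p')(-10), -142), Function('M')(-2)) = Add(Mul(Mul(Rational(1, 6), Pow(66, Rational(1, 2))), -142), -2) = Add(Mul(Rational(-71, 3), Pow(66, Rational(1, 2))), -2) = Add(-2, Mul(Rational(-71, 3), Pow(66, Rational(1, 2))))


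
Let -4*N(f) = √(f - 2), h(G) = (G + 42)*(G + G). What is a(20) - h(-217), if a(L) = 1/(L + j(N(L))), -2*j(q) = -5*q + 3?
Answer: -814715058/10727 + 60*√2/10727 ≈ -75950.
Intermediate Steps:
h(G) = 2*G*(42 + G) (h(G) = (42 + G)*(2*G) = 2*G*(42 + G))
N(f) = -√(-2 + f)/4 (N(f) = -√(f - 2)/4 = -√(-2 + f)/4)
j(q) = -3/2 + 5*q/2 (j(q) = -(-5*q + 3)/2 = -(3 - 5*q)/2 = -3/2 + 5*q/2)
a(L) = 1/(-3/2 + L - 5*√(-2 + L)/8) (a(L) = 1/(L + (-3/2 + 5*(-√(-2 + L)/4)/2)) = 1/(L + (-3/2 - 5*√(-2 + L)/8)) = 1/(-3/2 + L - 5*√(-2 + L)/8))
a(20) - h(-217) = 8/(-12 - 5*√(-2 + 20) + 8*20) - 2*(-217)*(42 - 217) = 8/(-12 - 15*√2 + 160) - 2*(-217)*(-175) = 8/(-12 - 15*√2 + 160) - 1*75950 = 8/(-12 - 15*√2 + 160) - 75950 = 8/(148 - 15*√2) - 75950 = -75950 + 8/(148 - 15*√2)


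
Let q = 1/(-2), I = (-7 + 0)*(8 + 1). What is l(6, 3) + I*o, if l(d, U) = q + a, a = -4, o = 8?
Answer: -1017/2 ≈ -508.50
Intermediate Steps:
I = -63 (I = -7*9 = -63)
q = -½ ≈ -0.50000
l(d, U) = -9/2 (l(d, U) = -½ - 4 = -9/2)
l(6, 3) + I*o = -9/2 - 63*8 = -9/2 - 504 = -1017/2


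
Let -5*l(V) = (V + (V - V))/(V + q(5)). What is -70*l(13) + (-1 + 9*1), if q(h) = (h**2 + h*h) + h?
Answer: 363/34 ≈ 10.676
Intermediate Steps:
q(h) = h + 2*h**2 (q(h) = (h**2 + h**2) + h = 2*h**2 + h = h + 2*h**2)
l(V) = -V/(5*(55 + V)) (l(V) = -(V + (V - V))/(5*(V + 5*(1 + 2*5))) = -(V + 0)/(5*(V + 5*(1 + 10))) = -V/(5*(V + 5*11)) = -V/(5*(V + 55)) = -V/(5*(55 + V)))
-70*l(13) + (-1 + 9*1) = -(-70)*13/(275 + 5*13) + (-1 + 9*1) = -(-70)*13/(275 + 65) + (-1 + 9) = -(-70)*13/340 + 8 = -70*(-13/340) + 8 = 91/34 + 8 = 363/34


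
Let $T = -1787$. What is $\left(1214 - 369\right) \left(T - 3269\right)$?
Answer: $-4272320$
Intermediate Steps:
$\left(1214 - 369\right) \left(T - 3269\right) = \left(1214 - 369\right) \left(-1787 - 3269\right) = 845 \left(-5056\right) = -4272320$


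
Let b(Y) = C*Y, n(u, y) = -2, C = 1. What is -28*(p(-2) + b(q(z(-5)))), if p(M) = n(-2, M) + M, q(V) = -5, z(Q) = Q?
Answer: 252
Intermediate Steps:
b(Y) = Y (b(Y) = 1*Y = Y)
p(M) = -2 + M
-28*(p(-2) + b(q(z(-5)))) = -28*((-2 - 2) - 5) = -28*(-4 - 5) = -28*(-9) = 252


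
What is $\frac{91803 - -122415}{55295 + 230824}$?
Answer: $\frac{7934}{10597} \approx 0.7487$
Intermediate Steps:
$\frac{91803 - -122415}{55295 + 230824} = \frac{91803 + \left(-41718 + 164133\right)}{286119} = \left(91803 + 122415\right) \frac{1}{286119} = 214218 \cdot \frac{1}{286119} = \frac{7934}{10597}$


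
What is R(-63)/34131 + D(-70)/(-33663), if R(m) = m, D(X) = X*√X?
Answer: -21/11377 + 10*I*√70/4809 ≈ -0.0018458 + 0.017398*I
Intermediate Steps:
D(X) = X^(3/2)
R(-63)/34131 + D(-70)/(-33663) = -63/34131 + (-70)^(3/2)/(-33663) = -63*1/34131 - 70*I*√70*(-1/33663) = -21/11377 + 10*I*√70/4809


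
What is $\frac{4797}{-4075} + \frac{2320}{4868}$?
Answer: $- \frac{3474449}{4959275} \approx -0.7006$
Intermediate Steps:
$\frac{4797}{-4075} + \frac{2320}{4868} = 4797 \left(- \frac{1}{4075}\right) + 2320 \cdot \frac{1}{4868} = - \frac{4797}{4075} + \frac{580}{1217} = - \frac{3474449}{4959275}$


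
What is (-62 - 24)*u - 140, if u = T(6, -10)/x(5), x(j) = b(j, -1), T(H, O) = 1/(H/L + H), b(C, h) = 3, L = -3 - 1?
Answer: -3952/27 ≈ -146.37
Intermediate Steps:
L = -4
T(H, O) = 4/(3*H) (T(H, O) = 1/(H/(-4) + H) = 1/(H*(-¼) + H) = 1/(-H/4 + H) = 1/(3*H/4) = 4/(3*H))
x(j) = 3
u = 2/27 (u = ((4/3)/6)/3 = ((4/3)*(⅙))*(⅓) = (2/9)*(⅓) = 2/27 ≈ 0.074074)
(-62 - 24)*u - 140 = (-62 - 24)*(2/27) - 140 = -86*2/27 - 140 = -172/27 - 140 = -3952/27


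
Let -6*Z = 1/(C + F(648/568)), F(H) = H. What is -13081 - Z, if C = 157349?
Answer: -876834603889/67031160 ≈ -13081.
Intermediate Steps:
Z = -71/67031160 (Z = -1/(6*(157349 + 648/568)) = -1/(6*(157349 + 648*(1/568))) = -1/(6*(157349 + 81/71)) = -1/(6*11171860/71) = -⅙*71/11171860 = -71/67031160 ≈ -1.0592e-6)
-13081 - Z = -13081 - 1*(-71/67031160) = -13081 + 71/67031160 = -876834603889/67031160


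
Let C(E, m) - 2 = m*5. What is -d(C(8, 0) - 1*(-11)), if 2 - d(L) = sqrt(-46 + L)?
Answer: -2 + I*sqrt(33) ≈ -2.0 + 5.7446*I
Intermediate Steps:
C(E, m) = 2 + 5*m (C(E, m) = 2 + m*5 = 2 + 5*m)
d(L) = 2 - sqrt(-46 + L)
-d(C(8, 0) - 1*(-11)) = -(2 - sqrt(-46 + ((2 + 5*0) - 1*(-11)))) = -(2 - sqrt(-46 + ((2 + 0) + 11))) = -(2 - sqrt(-46 + (2 + 11))) = -(2 - sqrt(-46 + 13)) = -(2 - sqrt(-33)) = -(2 - I*sqrt(33)) = -2 + I*sqrt(33)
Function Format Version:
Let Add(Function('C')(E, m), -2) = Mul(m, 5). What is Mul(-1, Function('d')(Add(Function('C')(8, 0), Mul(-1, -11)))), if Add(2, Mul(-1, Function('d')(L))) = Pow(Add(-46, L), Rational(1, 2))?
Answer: Add(-2, Mul(I, Pow(33, Rational(1, 2)))) ≈ Add(-2.0000, Mul(5.7446, I))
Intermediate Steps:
Function('C')(E, m) = Add(2, Mul(5, m)) (Function('C')(E, m) = Add(2, Mul(m, 5)) = Add(2, Mul(5, m)))
Function('d')(L) = Add(2, Mul(-1, Pow(Add(-46, L), Rational(1, 2))))
Mul(-1, Function('d')(Add(Function('C')(8, 0), Mul(-1, -11)))) = Mul(-1, Add(2, Mul(-1, Pow(Add(-46, Add(Add(2, Mul(5, 0)), Mul(-1, -11))), Rational(1, 2))))) = Mul(-1, Add(2, Mul(-1, Pow(Add(-46, Add(Add(2, 0), 11)), Rational(1, 2))))) = Mul(-1, Add(2, Mul(-1, Pow(Add(-46, Add(2, 11)), Rational(1, 2))))) = Mul(-1, Add(2, Mul(-1, Pow(Add(-46, 13), Rational(1, 2))))) = Mul(-1, Add(2, Mul(-1, Pow(-33, Rational(1, 2))))) = Mul(-1, Add(2, Mul(-1, Mul(I, Pow(33, Rational(1, 2)))))) = Mul(-1, Add(2, Mul(-1, I, Pow(33, Rational(1, 2))))) = Add(-2, Mul(I, Pow(33, Rational(1, 2))))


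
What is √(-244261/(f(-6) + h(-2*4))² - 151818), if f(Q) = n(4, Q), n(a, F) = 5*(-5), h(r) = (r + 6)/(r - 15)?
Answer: I*√49975466191/573 ≈ 390.14*I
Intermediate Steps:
h(r) = (6 + r)/(-15 + r)
n(a, F) = -25
f(Q) = -25
√(-244261/(f(-6) + h(-2*4))² - 151818) = √(-244261/(-25 + (6 - 2*4)/(-15 - 2*4))² - 151818) = √(-244261/(-25 + (6 - 8)/(-15 - 8))² - 151818) = √(-244261/(-25 - 2/(-23))² - 151818) = √(-244261/(-25 - 1/23*(-2))² - 151818) = √(-244261/(-25 + 2/23)² - 151818) = √(-244261/((-573/23)²) - 151818) = √(-244261/328329/529 - 151818) = √(-244261*529/328329 - 151818) = √(-129214069/328329 - 151818) = √(-49975466191/328329) = I*√49975466191/573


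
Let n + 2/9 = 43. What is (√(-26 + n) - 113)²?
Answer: (339 - √151)²/9 ≈ 11860.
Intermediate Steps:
n = 385/9 (n = -2/9 + 43 = 385/9 ≈ 42.778)
(√(-26 + n) - 113)² = (√(-26 + 385/9) - 113)² = (√(151/9) - 113)² = (√151/3 - 113)² = (-113 + √151/3)²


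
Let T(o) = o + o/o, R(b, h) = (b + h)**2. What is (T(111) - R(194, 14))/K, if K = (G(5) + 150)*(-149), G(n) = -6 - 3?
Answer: 14384/7003 ≈ 2.0540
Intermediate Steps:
G(n) = -9
K = -21009 (K = (-9 + 150)*(-149) = 141*(-149) = -21009)
T(o) = 1 + o (T(o) = o + 1 = 1 + o)
(T(111) - R(194, 14))/K = ((1 + 111) - (194 + 14)**2)/(-21009) = (112 - 1*208**2)*(-1/21009) = (112 - 1*43264)*(-1/21009) = (112 - 43264)*(-1/21009) = -43152*(-1/21009) = 14384/7003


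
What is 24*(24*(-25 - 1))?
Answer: -14976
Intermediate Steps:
24*(24*(-25 - 1)) = 24*(24*(-26)) = 24*(-624) = -14976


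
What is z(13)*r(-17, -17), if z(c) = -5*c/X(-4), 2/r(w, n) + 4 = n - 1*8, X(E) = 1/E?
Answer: -520/29 ≈ -17.931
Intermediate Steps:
X(E) = 1/E
r(w, n) = 2/(-12 + n) (r(w, n) = 2/(-4 + (n - 1*8)) = 2/(-4 + (n - 8)) = 2/(-4 + (-8 + n)) = 2/(-12 + n))
z(c) = 20*c (z(c) = -5*c/(1/(-4)) = -5*c/(-¼) = -5*c*(-4) = -(-20)*c = 20*c)
z(13)*r(-17, -17) = (20*13)*(2/(-12 - 17)) = 260*(2/(-29)) = 260*(2*(-1/29)) = 260*(-2/29) = -520/29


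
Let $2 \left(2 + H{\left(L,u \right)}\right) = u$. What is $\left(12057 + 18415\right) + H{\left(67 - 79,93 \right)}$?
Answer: $\frac{61033}{2} \approx 30517.0$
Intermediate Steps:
$H{\left(L,u \right)} = -2 + \frac{u}{2}$
$\left(12057 + 18415\right) + H{\left(67 - 79,93 \right)} = \left(12057 + 18415\right) + \left(-2 + \frac{1}{2} \cdot 93\right) = 30472 + \left(-2 + \frac{93}{2}\right) = 30472 + \frac{89}{2} = \frac{61033}{2}$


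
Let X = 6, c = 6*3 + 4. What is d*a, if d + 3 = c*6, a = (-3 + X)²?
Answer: 1161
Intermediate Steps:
c = 22 (c = 18 + 4 = 22)
a = 9 (a = (-3 + 6)² = 3² = 9)
d = 129 (d = -3 + 22*6 = -3 + 132 = 129)
d*a = 129*9 = 1161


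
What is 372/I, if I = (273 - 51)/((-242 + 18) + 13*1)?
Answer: -13082/37 ≈ -353.57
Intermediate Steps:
I = -222/211 (I = 222/(-224 + 13) = 222/(-211) = 222*(-1/211) = -222/211 ≈ -1.0521)
372/I = 372/(-222/211) = 372*(-211/222) = -13082/37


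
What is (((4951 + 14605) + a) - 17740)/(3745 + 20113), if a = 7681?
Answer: 9497/23858 ≈ 0.39806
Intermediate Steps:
(((4951 + 14605) + a) - 17740)/(3745 + 20113) = (((4951 + 14605) + 7681) - 17740)/(3745 + 20113) = ((19556 + 7681) - 17740)/23858 = (27237 - 17740)*(1/23858) = 9497*(1/23858) = 9497/23858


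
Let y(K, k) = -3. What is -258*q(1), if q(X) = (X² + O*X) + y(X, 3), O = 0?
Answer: 516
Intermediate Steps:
q(X) = -3 + X² (q(X) = (X² + 0*X) - 3 = (X² + 0) - 3 = X² - 3 = -3 + X²)
-258*q(1) = -258*(-3 + 1²) = -258*(-3 + 1) = -258*(-2) = 516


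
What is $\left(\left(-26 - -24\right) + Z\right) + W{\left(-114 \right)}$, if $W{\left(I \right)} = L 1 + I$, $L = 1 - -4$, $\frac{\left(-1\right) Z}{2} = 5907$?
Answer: $-11925$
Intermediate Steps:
$Z = -11814$ ($Z = \left(-2\right) 5907 = -11814$)
$L = 5$ ($L = 1 + 4 = 5$)
$W{\left(I \right)} = 5 + I$ ($W{\left(I \right)} = 5 \cdot 1 + I = 5 + I$)
$\left(\left(-26 - -24\right) + Z\right) + W{\left(-114 \right)} = \left(\left(-26 - -24\right) - 11814\right) + \left(5 - 114\right) = \left(\left(-26 + 24\right) - 11814\right) - 109 = \left(-2 - 11814\right) - 109 = -11816 - 109 = -11925$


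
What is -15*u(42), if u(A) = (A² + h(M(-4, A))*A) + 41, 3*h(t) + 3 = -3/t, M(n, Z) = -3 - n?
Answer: -25815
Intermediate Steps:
h(t) = -1 - 1/t (h(t) = -1 + (-3/t)/3 = -1 - 1/t)
u(A) = 41 + A² - 2*A (u(A) = (A² + ((-1 - (-3 - 1*(-4)))/(-3 - 1*(-4)))*A) + 41 = (A² + ((-1 - (-3 + 4))/(-3 + 4))*A) + 41 = (A² + ((-1 - 1*1)/1)*A) + 41 = (A² + (1*(-1 - 1))*A) + 41 = (A² + (1*(-2))*A) + 41 = (A² - 2*A) + 41 = 41 + A² - 2*A)
-15*u(42) = -15*(41 + 42² - 2*42) = -15*(41 + 1764 - 84) = -15*1721 = -25815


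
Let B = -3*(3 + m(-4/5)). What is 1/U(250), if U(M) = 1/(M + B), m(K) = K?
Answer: 1217/5 ≈ 243.40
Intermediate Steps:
B = -33/5 (B = -3*(3 - 4/5) = -3*11/5 = -33/5 ≈ -6.6000)
U(M) = 1/(-33/5 + M) (U(M) = 1/(M - 33/5) = 1/(-33/5 + M))
1/U(250) = 1/(5/(-33 + 5*250)) = 1/(5/(-33 + 1250)) = 1/(5/1217) = 1217/5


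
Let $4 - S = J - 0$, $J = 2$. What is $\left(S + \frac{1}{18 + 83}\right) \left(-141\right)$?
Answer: $- \frac{28623}{101} \approx -283.4$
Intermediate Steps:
$S = 2$ ($S = 4 - \left(2 - 0\right) = 4 - \left(2 + 0\right) = 4 - 2 = 2$)
$\left(S + \frac{1}{18 + 83}\right) \left(-141\right) = \left(2 + \frac{1}{18 + 83}\right) \left(-141\right) = \left(2 + \frac{1}{101}\right) \left(-141\right) = \frac{203}{101} \left(-141\right) = - \frac{28623}{101}$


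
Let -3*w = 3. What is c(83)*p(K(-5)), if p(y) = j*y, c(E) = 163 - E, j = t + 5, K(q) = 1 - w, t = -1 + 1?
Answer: 800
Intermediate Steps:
w = -1 (w = -1/3*3 = -1)
t = 0
K(q) = 2 (K(q) = 1 - 1*(-1) = 1 + 1 = 2)
j = 5 (j = 0 + 5 = 5)
p(y) = 5*y
c(83)*p(K(-5)) = (163 - 1*83)*(5*2) = (163 - 83)*10 = 80*10 = 800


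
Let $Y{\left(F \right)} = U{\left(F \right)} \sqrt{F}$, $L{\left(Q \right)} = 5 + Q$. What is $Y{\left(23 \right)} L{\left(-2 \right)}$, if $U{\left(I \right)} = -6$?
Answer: $- 18 \sqrt{23} \approx -86.325$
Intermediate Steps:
$Y{\left(F \right)} = - 6 \sqrt{F}$
$Y{\left(23 \right)} L{\left(-2 \right)} = - 6 \sqrt{23} \left(5 - 2\right) = - 6 \sqrt{23} \cdot 3 = - 18 \sqrt{23}$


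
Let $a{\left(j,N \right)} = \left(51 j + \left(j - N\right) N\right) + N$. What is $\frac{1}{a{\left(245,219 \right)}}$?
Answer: $\frac{1}{18408} \approx 5.4324 \cdot 10^{-5}$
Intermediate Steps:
$a{\left(j,N \right)} = N + 51 j + N \left(j - N\right)$ ($a{\left(j,N \right)} = \left(51 j + N \left(j - N\right)\right) + N = N + 51 j + N \left(j - N\right)$)
$\frac{1}{a{\left(245,219 \right)}} = \frac{1}{219 - 219^{2} + 51 \cdot 245 + 219 \cdot 245} = \frac{1}{219 - 47961 + 12495 + 53655} = \frac{1}{18408}$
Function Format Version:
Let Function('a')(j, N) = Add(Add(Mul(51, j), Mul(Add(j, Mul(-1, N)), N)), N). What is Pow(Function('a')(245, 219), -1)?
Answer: Rational(1, 18408) ≈ 5.4324e-5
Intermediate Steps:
Function('a')(j, N) = Add(N, Mul(51, j), Mul(N, Add(j, Mul(-1, N)))) (Function('a')(j, N) = Add(Add(Mul(51, j), Mul(N, Add(j, Mul(-1, N)))), N) = Add(N, Mul(51, j), Mul(N, Add(j, Mul(-1, N)))))
Pow(Function('a')(245, 219), -1) = Pow(Add(219, Mul(-1, Pow(219, 2)), Mul(51, 245), Mul(219, 245)), -1) = Pow(Add(219, Mul(-1, 47961), 12495, 53655), -1) = Pow(Add(219, -47961, 12495, 53655), -1) = Pow(18408, -1) = Rational(1, 18408)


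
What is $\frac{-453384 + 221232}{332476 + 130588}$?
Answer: $- \frac{29019}{57883} \approx -0.50134$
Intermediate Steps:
$\frac{-453384 + 221232}{332476 + 130588} = - \frac{232152}{463064} = \left(-232152\right) \frac{1}{463064} = - \frac{29019}{57883}$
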